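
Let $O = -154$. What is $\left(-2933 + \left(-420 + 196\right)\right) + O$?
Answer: $-3311$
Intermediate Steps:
$\left(-2933 + \left(-420 + 196\right)\right) + O = \left(-2933 + \left(-420 + 196\right)\right) - 154 = \left(-2933 - 224\right) - 154 = -3157 - 154 = -3311$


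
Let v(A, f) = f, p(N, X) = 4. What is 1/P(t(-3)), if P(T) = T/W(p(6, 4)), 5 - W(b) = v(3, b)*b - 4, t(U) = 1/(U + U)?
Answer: 42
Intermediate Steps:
t(U) = 1/(2*U)
W(b) = 9 - b**2 (W(b) = 5 - (b*b - 4) = 5 - (b**2 - 4) = 5 - (-4 + b**2) = 5 + (4 - b**2) = 9 - b**2)
P(T) = -T/7 (P(T) = T/(9 - 1*4**2) = T/(9 - 1*16) = T/(9 - 16) = T/(-7) = T*(-1/7) = -T/7)
1/P(t(-3)) = 1/(-1/(14*(-3))) = 1/(-(-1)/(14*3)) = 1/(-1/7*(-1/6)) = 1/(1/42) = 42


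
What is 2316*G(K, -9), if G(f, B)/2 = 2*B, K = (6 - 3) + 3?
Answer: -83376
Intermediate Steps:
K = 6 (K = 3 + 3 = 6)
G(f, B) = 4*B (G(f, B) = 2*(2*B) = 4*B)
2316*G(K, -9) = 2316*(4*(-9)) = 2316*(-36) = -83376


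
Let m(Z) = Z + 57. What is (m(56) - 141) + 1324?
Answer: 1296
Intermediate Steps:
m(Z) = 57 + Z
(m(56) - 141) + 1324 = ((57 + 56) - 141) + 1324 = (113 - 141) + 1324 = -28 + 1324 = 1296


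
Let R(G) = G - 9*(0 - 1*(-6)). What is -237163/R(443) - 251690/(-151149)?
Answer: -35749042877/58796961 ≈ -608.01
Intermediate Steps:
R(G) = -54 + G (R(G) = G - 9*(0 + 6) = G - 9*6 = G - 54 = -54 + G)
-237163/R(443) - 251690/(-151149) = -237163/(-54 + 443) - 251690/(-151149) = -237163/389 - 251690*(-1/151149) = -237163*1/389 + 251690/151149 = -237163/389 + 251690/151149 = -35749042877/58796961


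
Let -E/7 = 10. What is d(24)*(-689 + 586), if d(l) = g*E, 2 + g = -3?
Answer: -36050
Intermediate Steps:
E = -70 (E = -7*10 = -70)
g = -5 (g = -2 - 3 = -5)
d(l) = 350 (d(l) = -5*(-70) = 350)
d(24)*(-689 + 586) = 350*(-689 + 586) = 350*(-103) = -36050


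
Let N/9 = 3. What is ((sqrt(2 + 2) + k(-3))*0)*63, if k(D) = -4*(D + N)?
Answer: 0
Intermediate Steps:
N = 27 (N = 9*3 = 27)
k(D) = -108 - 4*D (k(D) = -4*(D + 27) = -4*(27 + D) = -108 - 4*D)
((sqrt(2 + 2) + k(-3))*0)*63 = ((sqrt(2 + 2) + (-108 - 4*(-3)))*0)*63 = ((sqrt(4) + (-108 + 12))*0)*63 = ((2 - 96)*0)*63 = -94*0*63 = 0*63 = 0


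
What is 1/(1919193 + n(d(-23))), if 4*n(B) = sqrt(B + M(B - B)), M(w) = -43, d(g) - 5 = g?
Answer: 30707088/58932828340045 - 4*I*sqrt(61)/58932828340045 ≈ 5.2105e-7 - 5.3011e-13*I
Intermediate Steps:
d(g) = 5 + g
n(B) = sqrt(-43 + B)/4 (n(B) = sqrt(B - 43)/4 = sqrt(-43 + B)/4)
1/(1919193 + n(d(-23))) = 1/(1919193 + sqrt(-43 + (5 - 23))/4) = 1/(1919193 + sqrt(-43 - 18)/4) = 1/(1919193 + sqrt(-61)/4) = 1/(1919193 + (I*sqrt(61))/4) = 1/(1919193 + I*sqrt(61)/4)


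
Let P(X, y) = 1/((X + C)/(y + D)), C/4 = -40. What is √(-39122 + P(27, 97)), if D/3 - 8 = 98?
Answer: I*√692084253/133 ≈ 197.8*I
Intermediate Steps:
C = -160 (C = 4*(-40) = -160)
D = 318 (D = 24 + 3*98 = 24 + 294 = 318)
P(X, y) = (318 + y)/(-160 + X) (P(X, y) = 1/((X - 160)/(y + 318)) = 1/((-160 + X)/(318 + y)) = (318 + y)/(-160 + X))
√(-39122 + P(27, 97)) = √(-39122 + (318 + 97)/(-160 + 27)) = √(-39122 + 415/(-133)) = √(-39122 - 1/133*415) = √(-39122 - 415/133) = √(-5203641/133) = I*√692084253/133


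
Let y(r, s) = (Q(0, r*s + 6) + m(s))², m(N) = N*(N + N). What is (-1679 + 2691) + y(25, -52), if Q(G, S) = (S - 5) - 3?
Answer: 16860248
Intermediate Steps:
Q(G, S) = -8 + S (Q(G, S) = (-5 + S) - 3 = -8 + S)
m(N) = 2*N² (m(N) = N*(2*N) = 2*N²)
y(r, s) = (-2 + 2*s² + r*s)² (y(r, s) = ((-8 + (r*s + 6)) + 2*s²)² = ((-8 + (6 + r*s)) + 2*s²)² = ((-2 + r*s) + 2*s²)² = (-2 + 2*s² + r*s)²)
(-1679 + 2691) + y(25, -52) = (-1679 + 2691) + (-2 + 2*(-52)² + 25*(-52))² = 1012 + (-2 + 2*2704 - 1300)² = 1012 + (-2 + 5408 - 1300)² = 1012 + 4106² = 1012 + 16859236 = 16860248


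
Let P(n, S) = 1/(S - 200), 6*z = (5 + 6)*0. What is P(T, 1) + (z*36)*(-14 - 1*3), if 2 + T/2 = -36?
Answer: -1/199 ≈ -0.0050251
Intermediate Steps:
T = -76 (T = -4 + 2*(-36) = -4 - 72 = -76)
z = 0 (z = ((5 + 6)*0)/6 = (11*0)/6 = (⅙)*0 = 0)
P(n, S) = 1/(-200 + S)
P(T, 1) + (z*36)*(-14 - 1*3) = 1/(-200 + 1) + (0*36)*(-14 - 1*3) = 1/(-199) + 0*(-14 - 3) = -1/199 + 0*(-17) = -1/199 + 0 = -1/199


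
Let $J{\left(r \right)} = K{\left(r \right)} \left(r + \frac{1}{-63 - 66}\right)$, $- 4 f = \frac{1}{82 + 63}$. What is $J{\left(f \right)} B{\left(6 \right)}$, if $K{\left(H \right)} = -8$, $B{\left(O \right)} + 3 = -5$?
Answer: $- \frac{11344}{18705} \approx -0.60647$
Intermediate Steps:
$B{\left(O \right)} = -8$ ($B{\left(O \right)} = -3 - 5 = -8$)
$f = - \frac{1}{580}$ ($f = - \frac{1}{4 \left(82 + 63\right)} = - \frac{1}{4 \cdot 145} = \left(- \frac{1}{4}\right) \frac{1}{145} = - \frac{1}{580} \approx -0.0017241$)
$J{\left(r \right)} = \frac{8}{129} - 8 r$ ($J{\left(r \right)} = - 8 \left(r + \frac{1}{-63 - 66}\right) = - 8 \left(r + \frac{1}{-129}\right) = - 8 \left(r - \frac{1}{129}\right) = - 8 \left(- \frac{1}{129} + r\right) = \frac{8}{129} - 8 r$)
$J{\left(f \right)} B{\left(6 \right)} = \left(\frac{8}{129} - - \frac{2}{145}\right) \left(-8\right) = \left(\frac{8}{129} + \frac{2}{145}\right) \left(-8\right) = \frac{1418}{18705} \left(-8\right) = - \frac{11344}{18705}$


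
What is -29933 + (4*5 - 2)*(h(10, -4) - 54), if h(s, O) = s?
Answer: -30725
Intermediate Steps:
-29933 + (4*5 - 2)*(h(10, -4) - 54) = -29933 + (4*5 - 2)*(10 - 54) = -29933 + (20 - 2)*(-44) = -29933 + 18*(-44) = -29933 - 792 = -30725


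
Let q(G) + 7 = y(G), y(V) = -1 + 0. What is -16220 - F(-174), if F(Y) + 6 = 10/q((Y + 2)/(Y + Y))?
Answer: -64851/4 ≈ -16213.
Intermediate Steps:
y(V) = -1
q(G) = -8 (q(G) = -7 - 1 = -8)
F(Y) = -29/4 (F(Y) = -6 + 10/(-8) = -6 + 10*(-1/8) = -6 - 5/4 = -29/4)
-16220 - F(-174) = -16220 - 1*(-29/4) = -16220 + 29/4 = -64851/4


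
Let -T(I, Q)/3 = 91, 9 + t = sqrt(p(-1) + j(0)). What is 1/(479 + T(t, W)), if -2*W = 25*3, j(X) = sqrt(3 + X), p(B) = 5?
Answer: 1/206 ≈ 0.0048544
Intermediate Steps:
W = -75/2 (W = -25*3/2 = -1/2*75 = -75/2 ≈ -37.500)
t = -9 + sqrt(5 + sqrt(3)) (t = -9 + sqrt(5 + sqrt(3 + 0)) = -9 + sqrt(5 + sqrt(3)) ≈ -6.4054)
T(I, Q) = -273 (T(I, Q) = -3*91 = -273)
1/(479 + T(t, W)) = 1/(479 - 273) = 1/206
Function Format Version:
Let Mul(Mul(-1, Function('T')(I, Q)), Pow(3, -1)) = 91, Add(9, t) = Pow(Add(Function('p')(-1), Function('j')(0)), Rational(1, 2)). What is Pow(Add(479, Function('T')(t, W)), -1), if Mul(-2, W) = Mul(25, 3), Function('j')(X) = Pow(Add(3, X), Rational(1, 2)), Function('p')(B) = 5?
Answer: Rational(1, 206) ≈ 0.0048544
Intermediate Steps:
W = Rational(-75, 2) (W = Mul(Rational(-1, 2), Mul(25, 3)) = Mul(Rational(-1, 2), 75) = Rational(-75, 2) ≈ -37.500)
t = Add(-9, Pow(Add(5, Pow(3, Rational(1, 2))), Rational(1, 2))) (t = Add(-9, Pow(Add(5, Pow(Add(3, 0), Rational(1, 2))), Rational(1, 2))) = Add(-9, Pow(Add(5, Pow(3, Rational(1, 2))), Rational(1, 2))) ≈ -6.4054)
Function('T')(I, Q) = -273 (Function('T')(I, Q) = Mul(-3, 91) = -273)
Pow(Add(479, Function('T')(t, W)), -1) = Pow(Add(479, -273), -1) = Pow(206, -1) = Rational(1, 206)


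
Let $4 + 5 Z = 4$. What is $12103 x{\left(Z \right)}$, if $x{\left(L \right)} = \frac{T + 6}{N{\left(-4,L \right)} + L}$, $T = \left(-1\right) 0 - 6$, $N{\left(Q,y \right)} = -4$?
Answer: $0$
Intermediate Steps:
$Z = 0$ ($Z = - \frac{4}{5} + \frac{1}{5} \cdot 4 = - \frac{4}{5} + \frac{4}{5} = 0$)
$T = -6$ ($T = 0 - 6 = -6$)
$x{\left(L \right)} = 0$ ($x{\left(L \right)} = \frac{-6 + 6}{-4 + L} = \frac{0}{-4 + L} = 0$)
$12103 x{\left(Z \right)} = 12103 \cdot 0 = 0$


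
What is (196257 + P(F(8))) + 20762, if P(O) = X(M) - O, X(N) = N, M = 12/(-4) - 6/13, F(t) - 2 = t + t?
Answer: 2820968/13 ≈ 2.1700e+5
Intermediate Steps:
F(t) = 2 + 2*t (F(t) = 2 + (t + t) = 2 + 2*t)
M = -45/13 (M = 12*(-¼) - 6*1/13 = -3 - 6/13 = -45/13 ≈ -3.4615)
P(O) = -45/13 - O
(196257 + P(F(8))) + 20762 = (196257 + (-45/13 - (2 + 2*8))) + 20762 = (196257 + (-45/13 - (2 + 16))) + 20762 = (196257 + (-45/13 - 1*18)) + 20762 = (196257 + (-45/13 - 18)) + 20762 = (196257 - 279/13) + 20762 = 2551062/13 + 20762 = 2820968/13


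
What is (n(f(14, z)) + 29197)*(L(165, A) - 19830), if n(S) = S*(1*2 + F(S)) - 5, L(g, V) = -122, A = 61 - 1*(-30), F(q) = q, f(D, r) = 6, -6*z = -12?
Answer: -583396480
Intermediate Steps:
z = 2 (z = -1/6*(-12) = 2)
A = 91 (A = 61 + 30 = 91)
n(S) = -5 + S*(2 + S) (n(S) = S*(1*2 + S) - 5 = S*(2 + S) - 5 = -5 + S*(2 + S))
(n(f(14, z)) + 29197)*(L(165, A) - 19830) = ((-5 + 6**2 + 2*6) + 29197)*(-122 - 19830) = ((-5 + 36 + 12) + 29197)*(-19952) = (43 + 29197)*(-19952) = 29240*(-19952) = -583396480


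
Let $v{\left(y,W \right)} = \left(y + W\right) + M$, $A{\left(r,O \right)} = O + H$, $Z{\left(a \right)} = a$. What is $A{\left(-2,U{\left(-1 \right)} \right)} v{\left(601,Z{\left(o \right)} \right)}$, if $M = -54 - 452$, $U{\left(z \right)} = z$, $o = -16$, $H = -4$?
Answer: $-395$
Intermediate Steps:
$M = -506$
$A{\left(r,O \right)} = -4 + O$ ($A{\left(r,O \right)} = O - 4 = -4 + O$)
$v{\left(y,W \right)} = -506 + W + y$ ($v{\left(y,W \right)} = \left(y + W\right) - 506 = \left(W + y\right) - 506 = -506 + W + y$)
$A{\left(-2,U{\left(-1 \right)} \right)} v{\left(601,Z{\left(o \right)} \right)} = \left(-4 - 1\right) \left(-506 - 16 + 601\right) = \left(-5\right) 79 = -395$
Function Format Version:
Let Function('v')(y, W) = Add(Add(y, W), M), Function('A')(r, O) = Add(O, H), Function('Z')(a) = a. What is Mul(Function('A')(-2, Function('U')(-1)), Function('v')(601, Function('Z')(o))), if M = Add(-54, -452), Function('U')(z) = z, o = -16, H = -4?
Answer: -395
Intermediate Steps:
M = -506
Function('A')(r, O) = Add(-4, O) (Function('A')(r, O) = Add(O, -4) = Add(-4, O))
Function('v')(y, W) = Add(-506, W, y) (Function('v')(y, W) = Add(Add(y, W), -506) = Add(Add(W, y), -506) = Add(-506, W, y))
Mul(Function('A')(-2, Function('U')(-1)), Function('v')(601, Function('Z')(o))) = Mul(Add(-4, -1), Add(-506, -16, 601)) = Mul(-5, 79) = -395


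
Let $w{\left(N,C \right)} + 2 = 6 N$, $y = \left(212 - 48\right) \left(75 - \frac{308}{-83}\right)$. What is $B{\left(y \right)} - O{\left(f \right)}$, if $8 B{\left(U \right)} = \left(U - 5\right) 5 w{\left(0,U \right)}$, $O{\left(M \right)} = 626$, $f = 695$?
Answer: $- \frac{5562817}{332} \approx -16755.0$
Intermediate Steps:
$y = \frac{1071412}{83}$ ($y = 164 \left(75 - - \frac{308}{83}\right) = 164 \left(75 + \frac{308}{83}\right) = 164 \cdot \frac{6533}{83} = \frac{1071412}{83} \approx 12909.0$)
$w{\left(N,C \right)} = -2 + 6 N$
$B{\left(U \right)} = \frac{25}{4} - \frac{5 U}{4}$ ($B{\left(U \right)} = \frac{\left(U - 5\right) 5 \left(-2 + 6 \cdot 0\right)}{8} = \frac{\left(U - 5\right) 5 \left(-2 + 0\right)}{8} = \frac{\left(-5 + U\right) 5 \left(-2\right)}{8} = \frac{\left(-25 + 5 U\right) \left(-2\right)}{8} = \frac{50 - 10 U}{8} = \frac{25}{4} - \frac{5 U}{4}$)
$B{\left(y \right)} - O{\left(f \right)} = \left(\frac{25}{4} - \frac{1339265}{83}\right) - 626 = - \frac{5354985}{332} - 626 = - \frac{5562817}{332}$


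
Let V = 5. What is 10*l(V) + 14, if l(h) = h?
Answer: 64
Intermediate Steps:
10*l(V) + 14 = 10*5 + 14 = 50 + 14 = 64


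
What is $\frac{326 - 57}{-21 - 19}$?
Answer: $- \frac{269}{40} \approx -6.725$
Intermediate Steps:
$\frac{326 - 57}{-21 - 19} = \frac{269}{-40} = 269 \left(- \frac{1}{40}\right) = - \frac{269}{40}$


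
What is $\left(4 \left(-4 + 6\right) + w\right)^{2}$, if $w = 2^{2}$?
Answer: $144$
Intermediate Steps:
$w = 4$
$\left(4 \left(-4 + 6\right) + w\right)^{2} = \left(4 \left(-4 + 6\right) + 4\right)^{2} = \left(4 \cdot 2 + 4\right)^{2} = \left(8 + 4\right)^{2} = 12^{2} = 144$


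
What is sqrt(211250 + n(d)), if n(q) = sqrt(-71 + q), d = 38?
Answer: sqrt(211250 + I*sqrt(33)) ≈ 459.62 + 0.006*I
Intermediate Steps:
sqrt(211250 + n(d)) = sqrt(211250 + sqrt(-71 + 38)) = sqrt(211250 + sqrt(-33)) = sqrt(211250 + I*sqrt(33))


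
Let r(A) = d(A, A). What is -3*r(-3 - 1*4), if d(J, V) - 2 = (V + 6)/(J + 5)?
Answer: -15/2 ≈ -7.5000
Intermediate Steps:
d(J, V) = 2 + (6 + V)/(5 + J) (d(J, V) = 2 + (V + 6)/(J + 5) = 2 + (6 + V)/(5 + J))
r(A) = (16 + 3*A)/(5 + A) (r(A) = (16 + A + 2*A)/(5 + A) = (16 + 3*A)/(5 + A))
-3*r(-3 - 1*4) = -3*(16 + 3*(-3 - 1*4))/(5 + (-3 - 1*4)) = -3*(16 + 3*(-3 - 4))/(5 + (-3 - 4)) = -3*(16 + 3*(-7))/(5 - 7) = -3*(16 - 21)/(-2) = -(-3)*(-5)/2 = -3*5/2 = -15/2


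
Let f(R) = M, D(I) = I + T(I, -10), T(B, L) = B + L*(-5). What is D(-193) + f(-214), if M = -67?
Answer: -403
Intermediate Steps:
T(B, L) = B - 5*L
D(I) = 50 + 2*I (D(I) = I + (I - 5*(-10)) = I + (I + 50) = I + (50 + I) = 50 + 2*I)
f(R) = -67
D(-193) + f(-214) = (50 + 2*(-193)) - 67 = (50 - 386) - 67 = -336 - 67 = -403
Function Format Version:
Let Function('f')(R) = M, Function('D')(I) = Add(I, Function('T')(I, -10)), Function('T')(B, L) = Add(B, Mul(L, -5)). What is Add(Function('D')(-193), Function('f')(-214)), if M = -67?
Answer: -403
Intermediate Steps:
Function('T')(B, L) = Add(B, Mul(-5, L))
Function('D')(I) = Add(50, Mul(2, I)) (Function('D')(I) = Add(I, Add(I, Mul(-5, -10))) = Add(I, Add(I, 50)) = Add(I, Add(50, I)) = Add(50, Mul(2, I)))
Function('f')(R) = -67
Add(Function('D')(-193), Function('f')(-214)) = Add(Add(50, Mul(2, -193)), -67) = Add(Add(50, -386), -67) = Add(-336, -67) = -403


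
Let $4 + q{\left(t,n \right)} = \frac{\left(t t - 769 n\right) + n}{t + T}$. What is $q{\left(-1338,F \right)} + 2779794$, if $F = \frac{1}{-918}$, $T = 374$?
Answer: $\frac{102430719805}{36873} \approx 2.7779 \cdot 10^{6}$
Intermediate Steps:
$F = - \frac{1}{918} \approx -0.0010893$
$q{\left(t,n \right)} = -4 + \frac{t^{2} - 768 n}{374 + t}$ ($q{\left(t,n \right)} = -4 + \frac{\left(t t - 769 n\right) + n}{t + 374} = -4 + \frac{\left(t^{2} - 769 n\right) + n}{374 + t} = -4 + \frac{t^{2} - 768 n}{374 + t}$)
$q{\left(-1338,F \right)} + 2779794 = \frac{-1496 + \left(-1338\right)^{2} - - \frac{128}{153} - -5352}{374 - 1338} + 2779794 = \frac{-1496 + 1790244 + \frac{128}{153} + 5352}{-964} + 2779794 = \left(- \frac{1}{964}\right) \frac{274497428}{153} + 2779794 = - \frac{68624357}{36873} + 2779794 = \frac{102430719805}{36873}$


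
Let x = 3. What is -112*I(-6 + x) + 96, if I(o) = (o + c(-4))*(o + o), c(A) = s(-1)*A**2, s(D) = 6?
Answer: 62592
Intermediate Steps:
c(A) = 6*A**2
I(o) = 2*o*(96 + o) (I(o) = (o + 6*(-4)**2)*(o + o) = (o + 6*16)*(2*o) = (o + 96)*(2*o) = (96 + o)*(2*o) = 2*o*(96 + o))
-112*I(-6 + x) + 96 = -224*(-6 + 3)*(96 + (-6 + 3)) + 96 = -224*(-3)*(96 - 3) + 96 = -224*(-3)*93 + 96 = -112*(-558) + 96 = 62496 + 96 = 62592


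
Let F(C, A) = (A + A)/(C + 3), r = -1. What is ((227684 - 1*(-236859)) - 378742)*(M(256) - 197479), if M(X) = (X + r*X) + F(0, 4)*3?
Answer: -16943209271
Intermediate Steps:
F(C, A) = 2*A/(3 + C) (F(C, A) = (2*A)/(3 + C) = 2*A/(3 + C))
M(X) = 8 (M(X) = (X - X) + (2*4/(3 + 0))*3 = 0 + (2*4/3)*3 = 0 + (2*4*(⅓))*3 = 0 + (8/3)*3 = 0 + 8 = 8)
((227684 - 1*(-236859)) - 378742)*(M(256) - 197479) = ((227684 - 1*(-236859)) - 378742)*(8 - 197479) = ((227684 + 236859) - 378742)*(-197471) = (464543 - 378742)*(-197471) = 85801*(-197471) = -16943209271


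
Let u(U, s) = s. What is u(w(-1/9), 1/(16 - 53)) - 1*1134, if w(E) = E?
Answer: -41959/37 ≈ -1134.0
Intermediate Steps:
u(w(-1/9), 1/(16 - 53)) - 1*1134 = 1/(16 - 53) - 1*1134 = 1/(-37) - 1134 = -1/37 - 1134 = -41959/37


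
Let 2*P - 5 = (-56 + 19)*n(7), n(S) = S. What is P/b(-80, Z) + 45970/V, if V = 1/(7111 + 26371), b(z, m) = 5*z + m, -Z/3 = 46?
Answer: 828072136647/538 ≈ 1.5392e+9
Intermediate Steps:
Z = -138 (Z = -3*46 = -138)
b(z, m) = m + 5*z
V = 1/33482 ≈ 2.9867e-5
P = -127 (P = 5/2 + ((-56 + 19)*7)/2 = 5/2 + (-37*7)/2 = 5/2 + (½)*(-259) = 5/2 - 259/2 = -127)
P/b(-80, Z) + 45970/V = -127/(-138 + 5*(-80)) + 45970/(1/33482) = -127/(-138 - 400) + 45970*33482 = -127/(-538) + 1539167540 = -127*(-1/538) + 1539167540 = 127/538 + 1539167540 = 828072136647/538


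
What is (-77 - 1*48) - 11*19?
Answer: -334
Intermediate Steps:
(-77 - 1*48) - 11*19 = (-77 - 48) - 209 = -125 - 209 = -334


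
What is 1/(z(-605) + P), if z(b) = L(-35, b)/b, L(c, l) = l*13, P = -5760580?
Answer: -1/5760567 ≈ -1.7359e-7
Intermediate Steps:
L(c, l) = 13*l
z(b) = 13 (z(b) = (13*b)/b = 13)
1/(z(-605) + P) = 1/(13 - 5760580) = 1/(-5760567) = -1/5760567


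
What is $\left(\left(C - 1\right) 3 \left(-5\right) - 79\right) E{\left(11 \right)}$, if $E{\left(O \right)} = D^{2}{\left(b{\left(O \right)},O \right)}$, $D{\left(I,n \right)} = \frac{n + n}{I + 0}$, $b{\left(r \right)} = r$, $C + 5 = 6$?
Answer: $-316$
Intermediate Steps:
$C = 1$ ($C = -5 + 6 = 1$)
$D{\left(I,n \right)} = \frac{2 n}{I}$
$E{\left(O \right)} = 4$ ($E{\left(O \right)} = \left(\frac{2 O}{O}\right)^{2} = 2^{2} = 4$)
$\left(\left(C - 1\right) 3 \left(-5\right) - 79\right) E{\left(11 \right)} = \left(\left(1 - 1\right) 3 \left(-5\right) - 79\right) 4 = \left(0 \cdot 3 \left(-5\right) - 79\right) 4 = \left(0 \left(-5\right) - 79\right) 4 = \left(0 - 79\right) 4 = \left(-79\right) 4 = -316$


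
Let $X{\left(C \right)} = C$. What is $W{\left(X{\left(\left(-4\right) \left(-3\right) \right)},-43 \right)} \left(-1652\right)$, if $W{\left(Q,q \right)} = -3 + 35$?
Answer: $-52864$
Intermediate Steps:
$W{\left(Q,q \right)} = 32$
$W{\left(X{\left(\left(-4\right) \left(-3\right) \right)},-43 \right)} \left(-1652\right) = 32 \left(-1652\right) = -52864$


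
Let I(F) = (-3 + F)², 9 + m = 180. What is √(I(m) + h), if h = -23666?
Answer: √4558 ≈ 67.513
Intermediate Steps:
m = 171 (m = -9 + 180 = 171)
√(I(m) + h) = √((-3 + 171)² - 23666) = √(168² - 23666) = √(28224 - 23666) = √4558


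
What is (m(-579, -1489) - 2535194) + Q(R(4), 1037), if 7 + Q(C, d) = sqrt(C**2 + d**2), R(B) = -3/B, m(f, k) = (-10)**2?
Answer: -2535101 + sqrt(17205913)/4 ≈ -2.5341e+6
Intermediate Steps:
m(f, k) = 100
Q(C, d) = -7 + sqrt(C**2 + d**2)
(m(-579, -1489) - 2535194) + Q(R(4), 1037) = (100 - 2535194) + (-7 + sqrt((-3/4)**2 + 1037**2)) = -2535094 + (-7 + sqrt((-3*1/4)**2 + 1075369)) = -2535094 + (-7 + sqrt((-3/4)**2 + 1075369)) = -2535094 + (-7 + sqrt(9/16 + 1075369)) = -2535094 + (-7 + sqrt(17205913/16)) = -2535094 + (-7 + sqrt(17205913)/4) = -2535101 + sqrt(17205913)/4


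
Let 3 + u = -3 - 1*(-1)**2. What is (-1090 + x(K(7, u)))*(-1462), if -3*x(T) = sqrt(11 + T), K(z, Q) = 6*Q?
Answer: 1593580 + 1462*I*sqrt(31)/3 ≈ 1.5936e+6 + 2713.4*I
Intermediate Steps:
u = -7 (u = -3 + (-3 - 1*(-1)**2) = -3 + (-3 - 1*1) = -3 + (-3 - 1) = -3 - 4 = -7)
x(T) = -sqrt(11 + T)/3
(-1090 + x(K(7, u)))*(-1462) = (-1090 - sqrt(11 + 6*(-7))/3)*(-1462) = (-1090 - sqrt(11 - 42)/3)*(-1462) = (-1090 - I*sqrt(31)/3)*(-1462) = 1593580 + 1462*I*sqrt(31)/3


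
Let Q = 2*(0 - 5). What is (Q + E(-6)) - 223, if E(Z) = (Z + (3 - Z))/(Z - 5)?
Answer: -2566/11 ≈ -233.27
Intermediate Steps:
Q = -10 (Q = 2*(-5) = -10)
E(Z) = 3/(-5 + Z)
(Q + E(-6)) - 223 = (-10 + 3/(-5 - 6)) - 223 = (-10 + 3/(-11)) - 223 = (-10 + 3*(-1/11)) - 223 = (-10 - 3/11) - 223 = -113/11 - 223 = -2566/11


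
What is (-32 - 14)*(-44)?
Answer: 2024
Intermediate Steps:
(-32 - 14)*(-44) = -46*(-44) = 2024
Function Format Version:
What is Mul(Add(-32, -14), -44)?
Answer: 2024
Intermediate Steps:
Mul(Add(-32, -14), -44) = Mul(-46, -44) = 2024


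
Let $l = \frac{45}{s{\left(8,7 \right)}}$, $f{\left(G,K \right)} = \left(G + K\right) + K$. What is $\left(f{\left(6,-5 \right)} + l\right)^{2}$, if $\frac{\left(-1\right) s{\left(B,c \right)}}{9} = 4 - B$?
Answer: $\frac{121}{16} \approx 7.5625$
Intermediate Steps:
$s{\left(B,c \right)} = -36 + 9 B$ ($s{\left(B,c \right)} = - 9 \left(4 - B\right) = -36 + 9 B$)
$f{\left(G,K \right)} = G + 2 K$
$l = \frac{5}{4}$ ($l = \frac{45}{-36 + 9 \cdot 8} = \frac{45}{-36 + 72} = \frac{45}{36} = 45 \cdot \frac{1}{36} = \frac{5}{4} \approx 1.25$)
$\left(f{\left(6,-5 \right)} + l\right)^{2} = \left(\left(6 + 2 \left(-5\right)\right) + \frac{5}{4}\right)^{2} = \left(\left(6 - 10\right) + \frac{5}{4}\right)^{2} = \left(-4 + \frac{5}{4}\right)^{2} = \left(- \frac{11}{4}\right)^{2} = \frac{121}{16}$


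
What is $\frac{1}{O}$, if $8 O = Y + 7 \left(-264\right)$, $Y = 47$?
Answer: $- \frac{8}{1801} \approx -0.004442$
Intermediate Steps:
$O = - \frac{1801}{8}$ ($O = \frac{47 + 7 \left(-264\right)}{8} = \frac{47 - 1848}{8} = \frac{1}{8} \left(-1801\right) = - \frac{1801}{8} \approx -225.13$)
$\frac{1}{O} = \frac{1}{- \frac{1801}{8}} = - \frac{8}{1801}$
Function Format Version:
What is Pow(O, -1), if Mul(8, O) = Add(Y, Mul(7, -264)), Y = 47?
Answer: Rational(-8, 1801) ≈ -0.0044420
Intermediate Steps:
O = Rational(-1801, 8) (O = Mul(Rational(1, 8), Add(47, Mul(7, -264))) = Mul(Rational(1, 8), Add(47, -1848)) = Mul(Rational(1, 8), -1801) = Rational(-1801, 8) ≈ -225.13)
Pow(O, -1) = Pow(Rational(-1801, 8), -1) = Rational(-8, 1801)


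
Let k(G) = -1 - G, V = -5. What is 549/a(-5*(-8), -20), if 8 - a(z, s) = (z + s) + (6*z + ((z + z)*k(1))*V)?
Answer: -549/1052 ≈ -0.52186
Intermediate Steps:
a(z, s) = 8 - s - 27*z (a(z, s) = 8 - ((z + s) + (6*z + ((z + z)*(-1 - 1*1))*(-5))) = 8 - ((s + z) + (6*z + ((2*z)*(-1 - 1))*(-5))) = 8 - ((s + z) + (6*z + ((2*z)*(-2))*(-5))) = 8 - ((s + z) + (6*z - 4*z*(-5))) = 8 - ((s + z) + (6*z + 20*z)) = 8 - ((s + z) + 26*z) = 8 - (s + 27*z) = 8 + (-s - 27*z) = 8 - s - 27*z)
549/a(-5*(-8), -20) = 549/(8 - 1*(-20) - (-135)*(-8)) = 549/(8 + 20 - 27*40) = 549/(8 + 20 - 1080) = 549/(-1052) = 549*(-1/1052) = -549/1052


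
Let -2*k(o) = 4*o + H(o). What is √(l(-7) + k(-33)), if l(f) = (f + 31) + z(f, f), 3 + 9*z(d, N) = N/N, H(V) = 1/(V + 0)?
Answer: √391138/66 ≈ 9.4759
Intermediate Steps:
H(V) = 1/V
z(d, N) = -2/9 (z(d, N) = -⅓ + (N/N)/9 = -⅓ + (⅑)*1 = -⅓ + ⅑ = -2/9)
l(f) = 277/9 + f (l(f) = (f + 31) - 2/9 = (31 + f) - 2/9 = 277/9 + f)
k(o) = -2*o - 1/(2*o) (k(o) = -(4*o + 1/o)/2 = -(1/o + 4*o)/2 = -2*o - 1/(2*o))
√(l(-7) + k(-33)) = √((277/9 - 7) + (-2*(-33) - ½/(-33))) = √(214/9 + (66 - ½*(-1/33))) = √(214/9 + (66 + 1/66)) = √(214/9 + 4357/66) = √(17779/198) = √391138/66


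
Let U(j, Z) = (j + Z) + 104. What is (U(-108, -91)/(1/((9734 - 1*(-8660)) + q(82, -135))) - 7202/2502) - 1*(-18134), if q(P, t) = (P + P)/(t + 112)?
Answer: -49737626051/28773 ≈ -1.7286e+6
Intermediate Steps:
q(P, t) = 2*P/(112 + t) (q(P, t) = (2*P)/(112 + t) = 2*P/(112 + t))
U(j, Z) = 104 + Z + j (U(j, Z) = (Z + j) + 104 = 104 + Z + j)
(U(-108, -91)/(1/((9734 - 1*(-8660)) + q(82, -135))) - 7202/2502) - 1*(-18134) = ((104 - 91 - 108)/(1/((9734 - 1*(-8660)) + 2*82/(112 - 135))) - 7202/2502) - 1*(-18134) = (-95/(1/((9734 + 8660) + 2*82/(-23))) - 7202*1/2502) + 18134 = (-95/(1/(18394 + 2*82*(-1/23))) - 3601/1251) + 18134 = (-95/(1/(18394 - 164/23)) - 3601/1251) + 18134 = (-95/(1/(422898/23)) - 3601/1251) + 18134 = (-95/23/422898 - 3601/1251) + 18134 = (-95*422898/23 - 3601/1251) + 18134 = (-40175310/23 - 3601/1251) + 18134 = -50259395633/28773 + 18134 = -49737626051/28773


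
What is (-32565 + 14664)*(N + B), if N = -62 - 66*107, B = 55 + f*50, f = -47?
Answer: 168609519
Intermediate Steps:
B = -2295 (B = 55 - 47*50 = 55 - 2350 = -2295)
N = -7124 (N = -62 - 7062 = -7124)
(-32565 + 14664)*(N + B) = (-32565 + 14664)*(-7124 - 2295) = -17901*(-9419) = 168609519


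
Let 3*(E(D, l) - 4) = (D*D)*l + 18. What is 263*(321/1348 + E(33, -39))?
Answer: -5015366605/1348 ≈ -3.7206e+6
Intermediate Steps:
E(D, l) = 10 + l*D²/3 (E(D, l) = 4 + ((D*D)*l + 18)/3 = 4 + (D²*l + 18)/3 = 4 + (l*D² + 18)/3 = 4 + (18 + l*D²)/3 = 4 + (6 + l*D²/3) = 10 + l*D²/3)
263*(321/1348 + E(33, -39)) = 263*(321/1348 + (10 + (⅓)*(-39)*33²)) = 263*(321*(1/1348) + (10 + (⅓)*(-39)*1089)) = 263*(321/1348 + (10 - 14157)) = 263*(321/1348 - 14147) = 263*(-19069835/1348) = -5015366605/1348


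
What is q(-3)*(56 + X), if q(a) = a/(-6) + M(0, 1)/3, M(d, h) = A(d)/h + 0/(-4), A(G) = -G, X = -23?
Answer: 33/2 ≈ 16.500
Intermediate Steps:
M(d, h) = -d/h (M(d, h) = (-d)/h + 0/(-4) = -d/h + 0*(-1/4) = -d/h + 0 = -d/h)
q(a) = -a/6 (q(a) = a/(-6) - 1*0/1/3 = a*(-1/6) - 1*0*1*(1/3) = -a/6 + 0*(1/3) = -a/6 + 0 = -a/6)
q(-3)*(56 + X) = (-1/6*(-3))*(56 - 23) = (1/2)*33 = 33/2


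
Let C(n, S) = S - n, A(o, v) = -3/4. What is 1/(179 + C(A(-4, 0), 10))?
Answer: 4/759 ≈ 0.0052701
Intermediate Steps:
A(o, v) = -¾ (A(o, v) = -3*¼ = -¾)
1/(179 + C(A(-4, 0), 10)) = 1/(179 + (10 - 1*(-¾))) = 1/(179 + (10 + ¾)) = 1/(179 + 43/4) = 1/(759/4) = 4/759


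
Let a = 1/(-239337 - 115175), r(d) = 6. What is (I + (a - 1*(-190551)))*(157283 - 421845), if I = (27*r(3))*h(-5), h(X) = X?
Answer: -8897942498262871/177256 ≈ -5.0198e+10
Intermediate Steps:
a = -1/354512 (a = 1/(-354512) = -1/354512 ≈ -2.8208e-6)
I = -810 (I = (27*6)*(-5) = 162*(-5) = -810)
(I + (a - 1*(-190551)))*(157283 - 421845) = (-810 + (-1/354512 - 1*(-190551)))*(157283 - 421845) = (-810 + (-1/354512 + 190551))*(-264562) = (-810 + 67552616111/354512)*(-264562) = (67265461391/354512)*(-264562) = -8897942498262871/177256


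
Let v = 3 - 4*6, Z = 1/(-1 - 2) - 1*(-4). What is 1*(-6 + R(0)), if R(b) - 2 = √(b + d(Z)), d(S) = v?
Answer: -4 + I*√21 ≈ -4.0 + 4.5826*I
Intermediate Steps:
Z = 11/3 (Z = 1/(-3) + 4 = -⅓ + 4 = 11/3 ≈ 3.6667)
v = -21 (v = 3 - 24 = -21)
d(S) = -21
R(b) = 2 + √(-21 + b) (R(b) = 2 + √(b - 21) = 2 + √(-21 + b))
1*(-6 + R(0)) = 1*(-6 + (2 + √(-21 + 0))) = 1*(-6 + (2 + √(-21))) = 1*(-6 + (2 + I*√21)) = 1*(-4 + I*√21) = -4 + I*√21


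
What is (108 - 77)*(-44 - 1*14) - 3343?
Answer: -5141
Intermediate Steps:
(108 - 77)*(-44 - 1*14) - 3343 = 31*(-44 - 14) - 3343 = 31*(-58) - 3343 = -1798 - 3343 = -5141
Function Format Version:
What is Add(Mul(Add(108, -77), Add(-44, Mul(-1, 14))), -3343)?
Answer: -5141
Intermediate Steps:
Add(Mul(Add(108, -77), Add(-44, Mul(-1, 14))), -3343) = Add(Mul(31, Add(-44, -14)), -3343) = Add(Mul(31, -58), -3343) = Add(-1798, -3343) = -5141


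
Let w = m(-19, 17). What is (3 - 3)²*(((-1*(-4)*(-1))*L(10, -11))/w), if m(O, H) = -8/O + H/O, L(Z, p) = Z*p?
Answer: 0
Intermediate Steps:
w = -9/19 (w = (-8 + 17)/(-19) = -1/19*9 = -9/19 ≈ -0.47368)
(3 - 3)²*(((-1*(-4)*(-1))*L(10, -11))/w) = (3 - 3)²*(((-1*(-4)*(-1))*(10*(-11)))/(-9/19)) = 0²*(((4*(-1))*(-110))*(-19/9)) = 0*(-4*(-110)*(-19/9)) = 0*(440*(-19/9)) = 0*(-8360/9) = 0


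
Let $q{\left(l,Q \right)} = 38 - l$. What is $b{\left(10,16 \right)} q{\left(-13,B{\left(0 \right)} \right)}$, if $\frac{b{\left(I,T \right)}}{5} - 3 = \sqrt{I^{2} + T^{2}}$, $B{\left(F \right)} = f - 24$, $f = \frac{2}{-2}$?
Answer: $765 + 510 \sqrt{89} \approx 5576.3$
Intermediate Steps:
$f = -1$ ($f = 2 \left(- \frac{1}{2}\right) = -1$)
$B{\left(F \right)} = -25$ ($B{\left(F \right)} = -1 - 24 = -25$)
$b{\left(I,T \right)} = 15 + 5 \sqrt{I^{2} + T^{2}}$
$b{\left(10,16 \right)} q{\left(-13,B{\left(0 \right)} \right)} = \left(15 + 5 \sqrt{10^{2} + 16^{2}}\right) \left(38 - -13\right) = \left(15 + 5 \sqrt{100 + 256}\right) \left(38 + 13\right) = \left(15 + 5 \sqrt{356}\right) 51 = \left(15 + 5 \cdot 2 \sqrt{89}\right) 51 = \left(15 + 10 \sqrt{89}\right) 51 = 765 + 510 \sqrt{89}$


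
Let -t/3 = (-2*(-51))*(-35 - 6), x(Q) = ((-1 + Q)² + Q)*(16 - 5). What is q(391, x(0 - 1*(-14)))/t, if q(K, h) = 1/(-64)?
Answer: -1/802944 ≈ -1.2454e-6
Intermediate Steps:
x(Q) = 11*Q + 11*(-1 + Q)² (x(Q) = (Q + (-1 + Q)²)*11 = 11*Q + 11*(-1 + Q)²)
q(K, h) = -1/64
t = 12546 (t = -3*(-2*(-51))*(-35 - 6) = -306*(-41) = -3*(-4182) = 12546)
q(391, x(0 - 1*(-14)))/t = -1/64/12546 = -1/64*1/12546 = -1/802944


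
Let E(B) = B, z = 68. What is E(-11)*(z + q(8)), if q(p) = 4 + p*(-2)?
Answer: -616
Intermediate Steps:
q(p) = 4 - 2*p
E(-11)*(z + q(8)) = -11*(68 + (4 - 2*8)) = -11*(68 + (4 - 16)) = -11*(68 - 12) = -11*56 = -616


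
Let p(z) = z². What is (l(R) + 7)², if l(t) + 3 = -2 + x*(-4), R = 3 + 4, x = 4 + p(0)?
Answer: 196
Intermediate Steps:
x = 4 (x = 4 + 0² = 4 + 0 = 4)
R = 7
l(t) = -21 (l(t) = -3 + (-2 + 4*(-4)) = -3 + (-2 - 16) = -3 - 18 = -21)
(l(R) + 7)² = (-21 + 7)² = (-14)² = 196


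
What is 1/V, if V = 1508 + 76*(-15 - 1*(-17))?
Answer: 1/1660 ≈ 0.00060241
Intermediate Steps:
V = 1660 (V = 1508 + 76*(-15 + 17) = 1508 + 76*2 = 1508 + 152 = 1660)
1/V = 1/1660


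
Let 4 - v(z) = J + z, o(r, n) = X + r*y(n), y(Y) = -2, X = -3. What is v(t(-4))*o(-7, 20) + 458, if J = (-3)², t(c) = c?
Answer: 447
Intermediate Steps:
o(r, n) = -3 - 2*r (o(r, n) = -3 + r*(-2) = -3 - 2*r)
J = 9
v(z) = -5 - z (v(z) = 4 - (9 + z) = 4 + (-9 - z) = -5 - z)
v(t(-4))*o(-7, 20) + 458 = (-5 - 1*(-4))*(-3 - 2*(-7)) + 458 = (-5 + 4)*(-3 + 14) + 458 = -1*11 + 458 = -11 + 458 = 447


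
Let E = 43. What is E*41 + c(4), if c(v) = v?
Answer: 1767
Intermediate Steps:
E*41 + c(4) = 43*41 + 4 = 1763 + 4 = 1767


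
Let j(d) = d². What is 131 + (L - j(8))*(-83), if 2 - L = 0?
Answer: 5277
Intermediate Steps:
L = 2 (L = 2 - 1*0 = 2 + 0 = 2)
131 + (L - j(8))*(-83) = 131 + (2 - 1*8²)*(-83) = 131 + (2 - 1*64)*(-83) = 131 + (2 - 64)*(-83) = 131 - 62*(-83) = 131 + 5146 = 5277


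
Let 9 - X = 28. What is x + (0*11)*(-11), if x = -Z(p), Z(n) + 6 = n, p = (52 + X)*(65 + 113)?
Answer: -5868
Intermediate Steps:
X = -19 (X = 9 - 1*28 = 9 - 28 = -19)
p = 5874 (p = (52 - 19)*(65 + 113) = 33*178 = 5874)
Z(n) = -6 + n
x = -5868 (x = -(-6 + 5874) = -1*5868 = -5868)
x + (0*11)*(-11) = -5868 + (0*11)*(-11) = -5868 + 0*(-11) = -5868 + 0 = -5868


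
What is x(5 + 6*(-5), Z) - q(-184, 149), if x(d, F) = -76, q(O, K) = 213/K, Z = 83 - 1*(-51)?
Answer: -11537/149 ≈ -77.430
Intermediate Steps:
Z = 134 (Z = 83 + 51 = 134)
x(5 + 6*(-5), Z) - q(-184, 149) = -76 - 213/149 = -11537/149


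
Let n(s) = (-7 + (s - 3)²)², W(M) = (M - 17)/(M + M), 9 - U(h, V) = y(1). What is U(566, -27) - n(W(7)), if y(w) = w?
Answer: -91681/2401 ≈ -38.185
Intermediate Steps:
U(h, V) = 8 (U(h, V) = 9 - 1*1 = 9 - 1 = 8)
W(M) = (-17 + M)/(2*M) (W(M) = (-17 + M)/((2*M)) = (-17 + M)*(1/(2*M)) = (-17 + M)/(2*M))
n(s) = (-7 + (-3 + s)²)²
U(566, -27) - n(W(7)) = 8 - (-7 + (-3 + (½)*(-17 + 7)/7)²)² = 8 - (-7 + (-3 + (½)*(⅐)*(-10))²)² = 8 - (-7 + (-3 - 5/7)²)² = 8 - (-7 + (-26/7)²)² = 8 - (-7 + 676/49)² = 8 - (333/49)² = 8 - 1*110889/2401 = 8 - 110889/2401 = -91681/2401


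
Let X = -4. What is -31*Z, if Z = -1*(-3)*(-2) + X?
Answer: 310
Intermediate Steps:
Z = -10 (Z = -1*(-3)*(-2) - 4 = 3*(-2) - 4 = -6 - 4 = -10)
-31*Z = -31*(-10) = 310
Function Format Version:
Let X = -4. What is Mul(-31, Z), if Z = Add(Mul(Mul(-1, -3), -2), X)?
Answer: 310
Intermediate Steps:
Z = -10 (Z = Add(Mul(Mul(-1, -3), -2), -4) = Add(Mul(3, -2), -4) = Add(-6, -4) = -10)
Mul(-31, Z) = Mul(-31, -10) = 310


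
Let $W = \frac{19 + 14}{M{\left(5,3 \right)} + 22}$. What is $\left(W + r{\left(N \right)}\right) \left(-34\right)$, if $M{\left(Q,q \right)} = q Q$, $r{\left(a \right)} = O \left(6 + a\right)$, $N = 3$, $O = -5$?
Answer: $\frac{55488}{37} \approx 1499.7$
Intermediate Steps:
$r{\left(a \right)} = -30 - 5 a$ ($r{\left(a \right)} = - 5 \left(6 + a\right) = -30 - 5 a$)
$M{\left(Q,q \right)} = Q q$
$W = \frac{33}{37}$ ($W = \frac{19 + 14}{5 \cdot 3 + 22} = \frac{33}{15 + 22} = \frac{33}{37} \approx 0.89189$)
$\left(W + r{\left(N \right)}\right) \left(-34\right) = \left(\frac{33}{37} - 45\right) \left(-34\right) = \left(- \frac{1632}{37}\right) \left(-34\right) = \frac{55488}{37}$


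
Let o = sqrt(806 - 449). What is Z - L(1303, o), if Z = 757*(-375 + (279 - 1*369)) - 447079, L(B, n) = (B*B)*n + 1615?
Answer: -800699 - 1697809*sqrt(357) ≈ -3.2880e+7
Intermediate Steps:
o = sqrt(357) ≈ 18.894
L(B, n) = 1615 + n*B**2 (L(B, n) = B**2*n + 1615 = n*B**2 + 1615 = 1615 + n*B**2)
Z = -799084 (Z = 757*(-375 + (279 - 369)) - 447079 = 757*(-375 - 90) - 447079 = 757*(-465) - 447079 = -352005 - 447079 = -799084)
Z - L(1303, o) = -799084 - (1615 + sqrt(357)*1303**2) = -799084 - (1615 + sqrt(357)*1697809) = -799084 - (1615 + 1697809*sqrt(357)) = -799084 + (-1615 - 1697809*sqrt(357)) = -800699 - 1697809*sqrt(357)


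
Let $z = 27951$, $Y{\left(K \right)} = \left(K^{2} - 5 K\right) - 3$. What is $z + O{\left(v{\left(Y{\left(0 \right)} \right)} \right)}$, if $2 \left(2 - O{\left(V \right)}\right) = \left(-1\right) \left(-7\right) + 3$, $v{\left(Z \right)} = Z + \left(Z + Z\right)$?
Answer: $27948$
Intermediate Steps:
$Y{\left(K \right)} = -3 + K^{2} - 5 K$
$v{\left(Z \right)} = 3 Z$ ($v{\left(Z \right)} = Z + 2 Z = 3 Z$)
$O{\left(V \right)} = -3$ ($O{\left(V \right)} = 2 - \frac{\left(-1\right) \left(-7\right) + 3}{2} = 2 - \frac{7 + 3}{2} = 2 - 5 = -3$)
$z + O{\left(v{\left(Y{\left(0 \right)} \right)} \right)} = 27951 - 3 = 27948$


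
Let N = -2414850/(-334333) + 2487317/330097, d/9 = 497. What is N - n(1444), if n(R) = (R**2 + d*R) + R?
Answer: -943109732738768181/110362320301 ≈ -8.5456e+6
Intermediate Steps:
d = 4473 (d = 9*497 = 4473)
N = 1628726895011/110362320301 (N = -2414850*(-1/334333) + 2487317*(1/330097) = 2414850/334333 + 2487317/330097 = 1628726895011/110362320301 ≈ 14.758)
n(R) = R**2 + 4474*R (n(R) = (R**2 + 4473*R) + R = R**2 + 4474*R)
N - n(1444) = 1628726895011/110362320301 - 1444*(4474 + 1444) = 1628726895011/110362320301 - 1444*5918 = 1628726895011/110362320301 - 1*8545592 = 1628726895011/110362320301 - 8545592 = -943109732738768181/110362320301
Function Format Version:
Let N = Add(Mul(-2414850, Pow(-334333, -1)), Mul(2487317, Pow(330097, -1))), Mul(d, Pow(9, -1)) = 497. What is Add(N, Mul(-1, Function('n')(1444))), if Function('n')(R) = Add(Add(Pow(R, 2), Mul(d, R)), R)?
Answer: Rational(-943109732738768181, 110362320301) ≈ -8.5456e+6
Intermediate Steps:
d = 4473 (d = Mul(9, 497) = 4473)
N = Rational(1628726895011, 110362320301) (N = Add(Mul(-2414850, Rational(-1, 334333)), Mul(2487317, Rational(1, 330097))) = Add(Rational(2414850, 334333), Rational(2487317, 330097)) = Rational(1628726895011, 110362320301) ≈ 14.758)
Function('n')(R) = Add(Pow(R, 2), Mul(4474, R)) (Function('n')(R) = Add(Add(Pow(R, 2), Mul(4473, R)), R) = Add(Pow(R, 2), Mul(4474, R)))
Add(N, Mul(-1, Function('n')(1444))) = Add(Rational(1628726895011, 110362320301), Mul(-1, Mul(1444, Add(4474, 1444)))) = Add(Rational(1628726895011, 110362320301), Mul(-1, Mul(1444, 5918))) = Add(Rational(1628726895011, 110362320301), Mul(-1, 8545592)) = Add(Rational(1628726895011, 110362320301), -8545592) = Rational(-943109732738768181, 110362320301)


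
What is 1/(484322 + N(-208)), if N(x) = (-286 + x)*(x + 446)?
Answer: 1/366750 ≈ 2.7267e-6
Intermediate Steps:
N(x) = (-286 + x)*(446 + x)
1/(484322 + N(-208)) = 1/(484322 + (-127556 + (-208)² + 160*(-208))) = 1/(484322 + (-127556 + 43264 - 33280)) = 1/(484322 - 117572) = 1/366750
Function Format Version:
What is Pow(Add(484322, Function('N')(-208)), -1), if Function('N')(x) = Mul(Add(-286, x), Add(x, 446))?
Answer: Rational(1, 366750) ≈ 2.7267e-6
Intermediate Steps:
Function('N')(x) = Mul(Add(-286, x), Add(446, x))
Pow(Add(484322, Function('N')(-208)), -1) = Pow(Add(484322, Add(-127556, Pow(-208, 2), Mul(160, -208))), -1) = Pow(Add(484322, Add(-127556, 43264, -33280)), -1) = Pow(Add(484322, -117572), -1) = Pow(366750, -1) = Rational(1, 366750)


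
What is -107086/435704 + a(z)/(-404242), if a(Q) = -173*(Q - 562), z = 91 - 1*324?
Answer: -25803302113/44032464092 ≈ -0.58601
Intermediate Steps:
z = -233 (z = 91 - 324 = -233)
a(Q) = 97226 - 173*Q (a(Q) = -173*(-562 + Q) = 97226 - 173*Q)
-107086/435704 + a(z)/(-404242) = -107086/435704 + (97226 - 173*(-233))/(-404242) = -107086*1/435704 + (97226 + 40309)*(-1/404242) = -53543/217852 + 137535*(-1/404242) = -53543/217852 - 137535/404242 = -25803302113/44032464092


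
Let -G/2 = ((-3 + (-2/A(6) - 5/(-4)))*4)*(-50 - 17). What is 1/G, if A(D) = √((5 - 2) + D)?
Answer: -3/3886 ≈ -0.00077200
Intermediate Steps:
A(D) = √(3 + D)
G = -3886/3 (G = -2*(-3 + (-2/√(3 + 6) - 5/(-4)))*4*(-50 - 17) = -2*(-3 + (-2/(√9) - 5*(-¼)))*4*(-67) = -2*(-3 + (-2/3 + 5/4))*4*(-67) = -2*(-3 + (-2*⅓ + 5/4))*4*(-67) = -2*(-3 + (-⅔ + 5/4))*4*(-67) = -2*(-3 + 7/12)*4*(-67) = -2*(-29/12*4)*(-67) = -(-58)*(-67)/3 = -2*1943/3 = -3886/3 ≈ -1295.3)
1/G = 1/(-3886/3) = -3/3886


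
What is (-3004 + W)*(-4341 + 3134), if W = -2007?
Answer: 6048277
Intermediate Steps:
(-3004 + W)*(-4341 + 3134) = (-3004 - 2007)*(-4341 + 3134) = -5011*(-1207) = 6048277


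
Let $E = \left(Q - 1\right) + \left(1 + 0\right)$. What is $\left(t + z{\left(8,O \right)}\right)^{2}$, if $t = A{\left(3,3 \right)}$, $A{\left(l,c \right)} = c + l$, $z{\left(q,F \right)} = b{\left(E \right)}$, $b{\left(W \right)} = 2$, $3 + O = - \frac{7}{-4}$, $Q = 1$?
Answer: $64$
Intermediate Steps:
$E = 1$ ($E = \left(1 - 1\right) + \left(1 + 0\right) = 0 + 1 = 1$)
$O = - \frac{5}{4}$ ($O = -3 - \frac{7}{-4} = -3 - - \frac{7}{4} = -3 + \frac{7}{4} = - \frac{5}{4} \approx -1.25$)
$z{\left(q,F \right)} = 2$
$t = 6$ ($t = 3 + 3 = 6$)
$\left(t + z{\left(8,O \right)}\right)^{2} = \left(6 + 2\right)^{2} = 8^{2} = 64$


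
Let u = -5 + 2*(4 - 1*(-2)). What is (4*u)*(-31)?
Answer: -868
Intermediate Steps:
u = 7 (u = -5 + 2*(4 + 2) = -5 + 2*6 = -5 + 12 = 7)
(4*u)*(-31) = (4*7)*(-31) = 28*(-31) = -868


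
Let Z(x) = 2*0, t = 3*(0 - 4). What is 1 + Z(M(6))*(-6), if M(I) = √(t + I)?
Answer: 1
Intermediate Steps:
t = -12 (t = 3*(-4) = -12)
M(I) = √(-12 + I)
Z(x) = 0
1 + Z(M(6))*(-6) = 1 + 0*(-6) = 1 + 0 = 1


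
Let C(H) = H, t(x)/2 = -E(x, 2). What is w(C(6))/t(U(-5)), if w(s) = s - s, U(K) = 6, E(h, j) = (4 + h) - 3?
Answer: 0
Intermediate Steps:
E(h, j) = 1 + h
t(x) = -2 - 2*x (t(x) = 2*(-(1 + x)) = 2*(-1 - x) = -2 - 2*x)
w(s) = 0
w(C(6))/t(U(-5)) = 0/(-2 - 2*6) = 0/(-2 - 12) = 0/(-14) = 0*(-1/14) = 0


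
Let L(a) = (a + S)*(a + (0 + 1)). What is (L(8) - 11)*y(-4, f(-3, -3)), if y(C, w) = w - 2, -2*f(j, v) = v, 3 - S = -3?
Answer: -115/2 ≈ -57.500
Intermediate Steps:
S = 6 (S = 3 - 1*(-3) = 3 + 3 = 6)
f(j, v) = -v/2
L(a) = (1 + a)*(6 + a) (L(a) = (a + 6)*(a + (0 + 1)) = (6 + a)*(a + 1) = (6 + a)*(1 + a) = (1 + a)*(6 + a))
y(C, w) = -2 + w
(L(8) - 11)*y(-4, f(-3, -3)) = ((6 + 8² + 7*8) - 11)*(-2 - ½*(-3)) = ((6 + 64 + 56) - 11)*(-2 + 3/2) = (126 - 11)*(-½) = 115*(-½) = -115/2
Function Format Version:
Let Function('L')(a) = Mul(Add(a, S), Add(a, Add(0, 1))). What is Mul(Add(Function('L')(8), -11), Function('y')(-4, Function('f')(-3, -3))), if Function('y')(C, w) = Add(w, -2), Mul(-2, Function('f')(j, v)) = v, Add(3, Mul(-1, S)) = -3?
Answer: Rational(-115, 2) ≈ -57.500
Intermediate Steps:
S = 6 (S = Add(3, Mul(-1, -3)) = Add(3, 3) = 6)
Function('f')(j, v) = Mul(Rational(-1, 2), v)
Function('L')(a) = Mul(Add(1, a), Add(6, a)) (Function('L')(a) = Mul(Add(a, 6), Add(a, Add(0, 1))) = Mul(Add(6, a), Add(a, 1)) = Mul(Add(6, a), Add(1, a)) = Mul(Add(1, a), Add(6, a)))
Function('y')(C, w) = Add(-2, w)
Mul(Add(Function('L')(8), -11), Function('y')(-4, Function('f')(-3, -3))) = Mul(Add(Add(6, Pow(8, 2), Mul(7, 8)), -11), Add(-2, Mul(Rational(-1, 2), -3))) = Mul(Add(Add(6, 64, 56), -11), Add(-2, Rational(3, 2))) = Mul(Add(126, -11), Rational(-1, 2)) = Mul(115, Rational(-1, 2)) = Rational(-115, 2)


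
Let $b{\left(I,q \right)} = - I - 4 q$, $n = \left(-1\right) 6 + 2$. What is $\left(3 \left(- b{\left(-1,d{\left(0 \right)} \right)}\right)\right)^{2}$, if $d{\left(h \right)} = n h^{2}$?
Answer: $9$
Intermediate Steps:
$n = -4$ ($n = -6 + 2 = -4$)
$d{\left(h \right)} = - 4 h^{2}$
$\left(3 \left(- b{\left(-1,d{\left(0 \right)} \right)}\right)\right)^{2} = \left(3 \left(- (\left(-1\right) \left(-1\right) - 4 \left(- 4 \cdot 0^{2}\right))\right)\right)^{2} = \left(3 \left(- (1 - 4 \left(\left(-4\right) 0\right))\right)\right)^{2} = \left(3 \left(- (1 - 0)\right)\right)^{2} = \left(3 \left(- (1 + 0)\right)\right)^{2} = \left(3 \left(\left(-1\right) 1\right)\right)^{2} = \left(3 \left(-1\right)\right)^{2} = \left(-3\right)^{2} = 9$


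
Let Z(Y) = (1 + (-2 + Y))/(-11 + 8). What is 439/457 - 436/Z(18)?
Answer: 605219/7769 ≈ 77.902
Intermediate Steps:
Z(Y) = ⅓ - Y/3 (Z(Y) = (-1 + Y)/(-3) = (-1 + Y)*(-⅓) = ⅓ - Y/3)
439/457 - 436/Z(18) = 439/457 - 436/(⅓ - ⅓*18) = 439*(1/457) - 436/(⅓ - 6) = 439/457 - 436/(-17/3) = 439/457 - 436*(-3/17) = 439/457 + 1308/17 = 605219/7769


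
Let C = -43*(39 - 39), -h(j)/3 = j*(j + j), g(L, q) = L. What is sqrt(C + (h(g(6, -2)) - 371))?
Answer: I*sqrt(587) ≈ 24.228*I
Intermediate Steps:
h(j) = -6*j**2 (h(j) = -3*j*(j + j) = -3*j*2*j = -6*j**2)
C = 0 (C = -43*0 = 0)
sqrt(C + (h(g(6, -2)) - 371)) = sqrt(0 + (-6*6**2 - 371)) = sqrt(0 + (-6*36 - 371)) = sqrt(0 + (-216 - 371)) = sqrt(0 - 587) = sqrt(-587) = I*sqrt(587)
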